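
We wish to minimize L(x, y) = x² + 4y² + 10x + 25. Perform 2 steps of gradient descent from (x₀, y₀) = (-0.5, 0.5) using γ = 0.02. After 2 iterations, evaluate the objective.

∇L = (2x + 10, 8y)
(x₁, y₁) = (-0.5, 0.5) − 0.02·(9, 4) = (-0.68, 0.42)
(x₂, y₂) = (-0.68, 0.42) − 0.02·(8.64, 3.36) = (-0.8528, 0.3528)
L(-0.8528, 0.3528) = 17.6971392

17.6971392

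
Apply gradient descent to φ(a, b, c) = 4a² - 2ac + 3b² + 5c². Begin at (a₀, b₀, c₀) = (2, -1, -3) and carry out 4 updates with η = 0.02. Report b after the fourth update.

∇φ = (8a - 2c, 6b, -2a + 10c)
(a₁, b₁, c₁) = (2, -1, -3) − 0.02·(22, -6, -34) = (1.56, -0.88, -2.32)
(a₂, b₂, c₂) = (1.56, -0.88, -2.32) − 0.02·(17.12, -5.28, -26.32) = (1.2176, -0.7744, -1.7936)
(a₃, b₃, c₃) = (1.2176, -0.7744, -1.7936) − 0.02·(13.328, -4.6464, -20.3712) = (0.95104, -0.681472, -1.386176)
(a₄, b₄, c₄) = (0.95104, -0.681472, -1.386176) − 0.02·(10.380672, -4.088832, -15.76384) = (0.74342656, -0.59969536, -1.0708992)
b = -0.59969536

-0.59969536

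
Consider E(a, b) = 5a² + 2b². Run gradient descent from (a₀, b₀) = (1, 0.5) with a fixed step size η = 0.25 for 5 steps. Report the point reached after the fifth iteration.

∇E = (10a, 4b)
(a₁, b₁) = (1, 0.5) − 0.25·(10, 2) = (-1.5, 0)
(a₂, b₂) = (-1.5, 0) − 0.25·(-15, 0) = (2.25, 0)
(a₃, b₃) = (2.25, 0) − 0.25·(22.5, 0) = (-3.375, 0)
(a₄, b₄) = (-3.375, 0) − 0.25·(-33.75, 0) = (5.0625, 0)
(a₅, b₅) = (5.0625, 0) − 0.25·(50.625, 0) = (-7.59375, 0)

(-7.59375, 0)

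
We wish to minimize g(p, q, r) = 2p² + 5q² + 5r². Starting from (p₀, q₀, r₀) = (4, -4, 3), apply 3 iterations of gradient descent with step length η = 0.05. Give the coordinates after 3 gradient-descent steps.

(2.048, -0.5, 0.375)

∇g = (4p, 10q, 10r)
(p₁, q₁, r₁) = (4, -4, 3) − 0.05·(16, -40, 30) = (3.2, -2, 1.5)
(p₂, q₂, r₂) = (3.2, -2, 1.5) − 0.05·(12.8, -20, 15) = (2.56, -1, 0.75)
(p₃, q₃, r₃) = (2.56, -1, 0.75) − 0.05·(10.24, -10, 7.5) = (2.048, -0.5, 0.375)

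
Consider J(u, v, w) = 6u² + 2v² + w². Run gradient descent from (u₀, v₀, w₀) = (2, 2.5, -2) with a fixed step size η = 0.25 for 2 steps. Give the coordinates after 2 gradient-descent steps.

(8, 0, -0.5)

∇J = (12u, 4v, 2w)
Step 1: at (2, 2.5, -2), ∇J = (24, 10, -4) → (2, 2.5, -2) − 0.25·(24, 10, -4) = (-4, 0, -1)
Step 2: at (-4, 0, -1), ∇J = (-48, 0, -2) → (-4, 0, -1) − 0.25·(-48, 0, -2) = (8, 0, -0.5)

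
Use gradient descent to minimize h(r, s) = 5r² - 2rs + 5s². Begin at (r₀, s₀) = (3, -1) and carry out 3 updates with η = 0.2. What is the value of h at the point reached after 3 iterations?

361.790976

∇h = (10r - 2s, -2r + 10s)
Step 1: at (3, -1), ∇h = (32, -16) → (3, -1) − 0.2·(32, -16) = (-3.4, 2.2)
Step 2: at (-3.4, 2.2), ∇h = (-38.4, 28.8) → (-3.4, 2.2) − 0.2·(-38.4, 28.8) = (4.28, -3.56)
Step 3: at (4.28, -3.56), ∇h = (49.92, -44.16) → (4.28, -3.56) − 0.2·(49.92, -44.16) = (-5.704, 5.272)
h(-5.704, 5.272) = 361.790976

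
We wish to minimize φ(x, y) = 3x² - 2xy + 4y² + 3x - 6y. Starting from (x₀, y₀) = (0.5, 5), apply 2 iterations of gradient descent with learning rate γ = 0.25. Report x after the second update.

∇φ = (6x - 2y + 3, -2x + 8y - 6)
(x₁, y₁) = (0.5, 5) − 0.25·(-4, 33) = (1.5, -3.25)
(x₂, y₂) = (1.5, -3.25) − 0.25·(18.5, -35) = (-3.125, 5.5)
x = -3.125

-3.125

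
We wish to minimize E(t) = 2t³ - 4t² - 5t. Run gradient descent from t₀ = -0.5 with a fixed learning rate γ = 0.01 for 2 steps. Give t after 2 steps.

E′(t) = 6t² - 8t - 5
Step 1: E′(-0.5) = 0.5; t₁ = -0.5 − 0.01·0.5 = -0.505
Step 2: E′(-0.505) = 0.57015; t₂ = -0.505 − 0.01·0.57015 = -0.5107015

-0.5107015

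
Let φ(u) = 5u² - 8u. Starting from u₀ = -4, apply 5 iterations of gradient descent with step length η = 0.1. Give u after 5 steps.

φ′(u) = 10u - 8
u₁ = -4 − 0.1·(-48) = 0.8
u₂ = 0.8 − 0.1·0 = 0.8
u₃ = 0.8 − 0.1·0 = 0.8
u₄ = 0.8 − 0.1·0 = 0.8
u₅ = 0.8 − 0.1·0 = 0.8

0.8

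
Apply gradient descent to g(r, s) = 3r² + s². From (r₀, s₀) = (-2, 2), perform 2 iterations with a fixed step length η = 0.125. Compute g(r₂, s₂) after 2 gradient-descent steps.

∇g = (6r, 2s)
Step 1: at (-2, 2), ∇g = (-12, 4) → (-2, 2) − 0.125·(-12, 4) = (-0.5, 1.5)
Step 2: at (-0.5, 1.5), ∇g = (-3, 3) → (-0.5, 1.5) − 0.125·(-3, 3) = (-0.125, 1.125)
g(-0.125, 1.125) = 1.3125

1.3125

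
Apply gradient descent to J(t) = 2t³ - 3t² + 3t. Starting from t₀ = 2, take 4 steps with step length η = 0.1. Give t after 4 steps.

J′(t) = 6t² - 6t + 3
Step 1: J′(2) = 15; t₁ = 2 − 0.1·15 = 0.5
Step 2: J′(0.5) = 1.5; t₂ = 0.5 − 0.1·1.5 = 0.35
Step 3: J′(0.35) = 1.635; t₃ = 0.35 − 0.1·1.635 = 0.1865
Step 4: J′(0.1865) = 2.0896935; t₄ = 0.1865 − 0.1·2.0896935 = -0.02246935

-0.02246935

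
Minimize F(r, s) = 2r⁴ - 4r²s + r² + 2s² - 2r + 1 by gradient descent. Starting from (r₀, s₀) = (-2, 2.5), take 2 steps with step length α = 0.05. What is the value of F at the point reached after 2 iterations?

8.26708032

∇F = (8r³ - 8rs + 2r - 2, -4r² + 4s)
Step 1: at (-2, 2.5), ∇F = (-30, -6) → (-2, 2.5) − 0.05·(-30, -6) = (-0.5, 2.8)
Step 2: at (-0.5, 2.8), ∇F = (7.2, 10.2) → (-0.5, 2.8) − 0.05·(7.2, 10.2) = (-0.86, 2.29)
F(-0.86, 2.29) = 8.26708032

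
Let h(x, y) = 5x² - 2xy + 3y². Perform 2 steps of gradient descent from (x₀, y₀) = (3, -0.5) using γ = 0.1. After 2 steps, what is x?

∇h = (10x - 2y, -2x + 6y)
(x₁, y₁) = (3, -0.5) − 0.1·(31, -9) = (-0.1, 0.4)
(x₂, y₂) = (-0.1, 0.4) − 0.1·(-1.8, 2.6) = (0.08, 0.14)
x = 0.08

0.08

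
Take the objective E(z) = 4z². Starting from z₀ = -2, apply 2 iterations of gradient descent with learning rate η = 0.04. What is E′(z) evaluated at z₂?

E′(z) = 8z
Step 1: E′(-2) = -16; z₁ = -2 − 0.04·(-16) = -1.36
Step 2: E′(-1.36) = -10.88; z₂ = -1.36 − 0.04·(-10.88) = -0.9248
E′(z) at (-0.9248) = -7.3984

-7.3984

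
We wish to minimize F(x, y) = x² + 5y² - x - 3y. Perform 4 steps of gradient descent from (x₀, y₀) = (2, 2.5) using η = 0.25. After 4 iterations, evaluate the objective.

∇F = (2x - 1, 10y - 3)
(x₁, y₁) = (2, 2.5) − 0.25·(3, 22) = (1.25, -3)
(x₂, y₂) = (1.25, -3) − 0.25·(1.5, -33) = (0.875, 5.25)
(x₃, y₃) = (0.875, 5.25) − 0.25·(0.75, 49.5) = (0.6875, -7.125)
(x₄, y₄) = (0.6875, -7.125) − 0.25·(0.375, -74.25) = (0.59375, 11.4375)
F(0.59375, 11.4375) = 619.5283203125

619.5283203125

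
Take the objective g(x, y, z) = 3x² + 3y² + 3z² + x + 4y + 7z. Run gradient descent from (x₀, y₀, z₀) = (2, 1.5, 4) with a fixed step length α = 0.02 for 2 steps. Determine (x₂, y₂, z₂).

∇g = (6x + 1, 6y + 4, 6z + 7)
Step 1: at (2, 1.5, 4), ∇g = (13, 13, 31) → (2, 1.5, 4) − 0.02·(13, 13, 31) = (1.74, 1.24, 3.38)
Step 2: at (1.74, 1.24, 3.38), ∇g = (11.44, 11.44, 27.28) → (1.74, 1.24, 3.38) − 0.02·(11.44, 11.44, 27.28) = (1.5112, 1.0112, 2.8344)

(1.5112, 1.0112, 2.8344)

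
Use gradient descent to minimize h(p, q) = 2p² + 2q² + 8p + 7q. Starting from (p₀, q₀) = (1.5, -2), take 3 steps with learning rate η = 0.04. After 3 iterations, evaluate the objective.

-5.474285971456

∇h = (4p + 8, 4q + 7)
Step 1: at (1.5, -2), ∇h = (14, -1) → (1.5, -2) − 0.04·(14, -1) = (0.94, -1.96)
Step 2: at (0.94, -1.96), ∇h = (11.76, -0.84) → (0.94, -1.96) − 0.04·(11.76, -0.84) = (0.4696, -1.9264)
Step 3: at (0.4696, -1.9264), ∇h = (9.8784, -0.7056) → (0.4696, -1.9264) − 0.04·(9.8784, -0.7056) = (0.074464, -1.898176)
h(0.074464, -1.898176) = -5.474285971456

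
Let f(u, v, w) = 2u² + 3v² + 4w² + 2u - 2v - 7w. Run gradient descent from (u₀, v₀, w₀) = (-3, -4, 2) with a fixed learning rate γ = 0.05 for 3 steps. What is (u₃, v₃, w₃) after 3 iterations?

(-1.78, -1.153, 1.118)

∇f = (4u + 2, 6v - 2, 8w - 7)
(u₁, v₁, w₁) = (-3, -4, 2) − 0.05·(-10, -26, 9) = (-2.5, -2.7, 1.55)
(u₂, v₂, w₂) = (-2.5, -2.7, 1.55) − 0.05·(-8, -18.2, 5.4) = (-2.1, -1.79, 1.28)
(u₃, v₃, w₃) = (-2.1, -1.79, 1.28) − 0.05·(-6.4, -12.74, 3.24) = (-1.78, -1.153, 1.118)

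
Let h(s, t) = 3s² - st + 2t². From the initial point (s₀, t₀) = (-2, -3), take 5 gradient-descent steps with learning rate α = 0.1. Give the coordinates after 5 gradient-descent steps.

(-0.15079, -0.3532)

∇h = (6s - t, -s + 4t)
(s₁, t₁) = (-2, -3) − 0.1·(-9, -10) = (-1.1, -2)
(s₂, t₂) = (-1.1, -2) − 0.1·(-4.6, -6.9) = (-0.64, -1.31)
(s₃, t₃) = (-0.64, -1.31) − 0.1·(-2.53, -4.6) = (-0.387, -0.85)
(s₄, t₄) = (-0.387, -0.85) − 0.1·(-1.472, -3.013) = (-0.2398, -0.5487)
(s₅, t₅) = (-0.2398, -0.5487) − 0.1·(-0.8901, -1.955) = (-0.15079, -0.3532)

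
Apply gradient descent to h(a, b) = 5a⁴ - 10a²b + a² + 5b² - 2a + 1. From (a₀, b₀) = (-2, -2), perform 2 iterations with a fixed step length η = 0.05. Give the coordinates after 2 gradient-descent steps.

(-1073.057, 53.545)

∇h = (20a³ - 20ab + 2a - 2, -10a² + 10b)
Step 1: at (-2, -2), ∇h = (-246, -60) → (-2, -2) − 0.05·(-246, -60) = (10.3, 1)
Step 2: at (10.3, 1), ∇h = (21667.14, -1050.9) → (10.3, 1) − 0.05·(21667.14, -1050.9) = (-1073.057, 53.545)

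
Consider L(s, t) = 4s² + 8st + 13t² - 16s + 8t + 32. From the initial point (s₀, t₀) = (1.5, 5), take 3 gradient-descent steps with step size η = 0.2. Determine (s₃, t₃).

(-204.804, -548.776)

∇L = (8s + 8t - 16, 8s + 26t + 8)
Step 1: at (1.5, 5), ∇L = (36, 150) → (1.5, 5) − 0.2·(36, 150) = (-5.7, -25)
Step 2: at (-5.7, -25), ∇L = (-261.6, -687.6) → (-5.7, -25) − 0.2·(-261.6, -687.6) = (46.62, 112.52)
Step 3: at (46.62, 112.52), ∇L = (1257.12, 3306.48) → (46.62, 112.52) − 0.2·(1257.12, 3306.48) = (-204.804, -548.776)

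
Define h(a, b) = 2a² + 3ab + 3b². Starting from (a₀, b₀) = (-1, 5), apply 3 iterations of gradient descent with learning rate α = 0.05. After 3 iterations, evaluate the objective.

9.3029609375

∇h = (4a + 3b, 3a + 6b)
(a₁, b₁) = (-1, 5) − 0.05·(11, 27) = (-1.55, 3.65)
(a₂, b₂) = (-1.55, 3.65) − 0.05·(4.75, 17.25) = (-1.7875, 2.7875)
(a₃, b₃) = (-1.7875, 2.7875) − 0.05·(1.2125, 11.3625) = (-1.848125, 2.219375)
h(-1.848125, 2.219375) = 9.3029609375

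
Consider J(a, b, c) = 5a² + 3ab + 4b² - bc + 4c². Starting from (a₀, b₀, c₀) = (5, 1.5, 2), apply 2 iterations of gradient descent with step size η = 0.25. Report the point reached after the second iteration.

(16.5, 10.8125, 0.4375)

∇J = (10a + 3b, 3a + 8b - c, -b + 8c)
Step 1: at (5, 1.5, 2), ∇J = (54.5, 25, 14.5) → (5, 1.5, 2) − 0.25·(54.5, 25, 14.5) = (-8.625, -4.75, -1.625)
Step 2: at (-8.625, -4.75, -1.625), ∇J = (-100.5, -62.25, -8.25) → (-8.625, -4.75, -1.625) − 0.25·(-100.5, -62.25, -8.25) = (16.5, 10.8125, 0.4375)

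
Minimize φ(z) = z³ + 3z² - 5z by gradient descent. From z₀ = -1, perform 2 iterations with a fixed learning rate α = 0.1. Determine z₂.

0.408

φ′(z) = 3z² + 6z - 5
Step 1: φ′(-1) = -8; z₁ = -1 − 0.1·(-8) = -0.2
Step 2: φ′(-0.2) = -6.08; z₂ = -0.2 − 0.1·(-6.08) = 0.408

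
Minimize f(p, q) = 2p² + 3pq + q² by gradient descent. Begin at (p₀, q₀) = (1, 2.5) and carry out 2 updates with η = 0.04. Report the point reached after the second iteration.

∇f = (4p + 3q, 3p + 2q)
Step 1: at (1, 2.5), ∇f = (11.5, 8) → (1, 2.5) − 0.04·(11.5, 8) = (0.54, 2.18)
Step 2: at (0.54, 2.18), ∇f = (8.7, 5.98) → (0.54, 2.18) − 0.04·(8.7, 5.98) = (0.192, 1.9408)

(0.192, 1.9408)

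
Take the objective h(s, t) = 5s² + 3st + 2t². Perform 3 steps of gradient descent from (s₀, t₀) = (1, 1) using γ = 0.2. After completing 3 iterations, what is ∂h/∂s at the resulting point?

∇h = (10s + 3t, 3s + 4t)
Step 1: at (1, 1), ∇h = (13, 7) → (1, 1) − 0.2·(13, 7) = (-1.6, -0.4)
Step 2: at (-1.6, -0.4), ∇h = (-17.2, -6.4) → (-1.6, -0.4) − 0.2·(-17.2, -6.4) = (1.84, 0.88)
Step 3: at (1.84, 0.88), ∇h = (21.04, 9.04) → (1.84, 0.88) − 0.2·(21.04, 9.04) = (-2.368, -0.928)
∂h/∂s at (-2.368, -0.928) = -26.464

-26.464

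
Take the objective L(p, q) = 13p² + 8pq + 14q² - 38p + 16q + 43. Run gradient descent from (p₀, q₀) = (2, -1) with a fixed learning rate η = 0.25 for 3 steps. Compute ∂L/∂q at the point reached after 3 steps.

-2383

∇L = (26p + 8q - 38, 8p + 28q + 16)
(p₁, q₁) = (2, -1) − 0.25·(6, 4) = (0.5, -2)
(p₂, q₂) = (0.5, -2) − 0.25·(-41, -36) = (10.75, 7)
(p₃, q₃) = (10.75, 7) − 0.25·(297.5, 298) = (-63.625, -67.5)
∂L/∂q at (-63.625, -67.5) = -2383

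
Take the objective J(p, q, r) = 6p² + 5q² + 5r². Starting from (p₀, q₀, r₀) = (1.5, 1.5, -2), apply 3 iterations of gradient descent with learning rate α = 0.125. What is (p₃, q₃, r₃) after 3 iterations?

(-0.1875, -0.0234375, 0.03125)

∇J = (12p, 10q, 10r)
Step 1: at (1.5, 1.5, -2), ∇J = (18, 15, -20) → (1.5, 1.5, -2) − 0.125·(18, 15, -20) = (-0.75, -0.375, 0.5)
Step 2: at (-0.75, -0.375, 0.5), ∇J = (-9, -3.75, 5) → (-0.75, -0.375, 0.5) − 0.125·(-9, -3.75, 5) = (0.375, 0.09375, -0.125)
Step 3: at (0.375, 0.09375, -0.125), ∇J = (4.5, 0.9375, -1.25) → (0.375, 0.09375, -0.125) − 0.125·(4.5, 0.9375, -1.25) = (-0.1875, -0.0234375, 0.03125)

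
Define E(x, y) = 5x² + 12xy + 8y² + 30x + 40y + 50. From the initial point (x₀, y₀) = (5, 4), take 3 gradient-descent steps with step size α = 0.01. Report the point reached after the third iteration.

(2.052, 0.222464)

∇E = (10x + 12y + 30, 12x + 16y + 40)
(x₁, y₁) = (5, 4) − 0.01·(128, 164) = (3.72, 2.36)
(x₂, y₂) = (3.72, 2.36) − 0.01·(95.52, 122.4) = (2.7648, 1.136)
(x₃, y₃) = (2.7648, 1.136) − 0.01·(71.28, 91.3536) = (2.052, 0.222464)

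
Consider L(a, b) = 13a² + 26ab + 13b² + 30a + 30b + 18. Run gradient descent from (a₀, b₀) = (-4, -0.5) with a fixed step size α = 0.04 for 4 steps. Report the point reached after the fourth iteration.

∇L = (26a + 26b + 30, 26a + 26b + 30)
Step 1: at (-4, -0.5), ∇L = (-87, -87) → (-4, -0.5) − 0.04·(-87, -87) = (-0.52, 2.98)
Step 2: at (-0.52, 2.98), ∇L = (93.96, 93.96) → (-0.52, 2.98) − 0.04·(93.96, 93.96) = (-4.2784, -0.7784)
Step 3: at (-4.2784, -0.7784), ∇L = (-101.4768, -101.4768) → (-4.2784, -0.7784) − 0.04·(-101.4768, -101.4768) = (-0.219328, 3.280672)
Step 4: at (-0.219328, 3.280672), ∇L = (109.594944, 109.594944) → (-0.219328, 3.280672) − 0.04·(109.594944, 109.594944) = (-4.60312576, -1.10312576)

(-4.60312576, -1.10312576)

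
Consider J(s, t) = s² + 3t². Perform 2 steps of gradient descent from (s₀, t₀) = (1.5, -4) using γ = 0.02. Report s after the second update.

∇J = (2s, 6t)
(s₁, t₁) = (1.5, -4) − 0.02·(3, -24) = (1.44, -3.52)
(s₂, t₂) = (1.44, -3.52) − 0.02·(2.88, -21.12) = (1.3824, -3.0976)
s = 1.3824

1.3824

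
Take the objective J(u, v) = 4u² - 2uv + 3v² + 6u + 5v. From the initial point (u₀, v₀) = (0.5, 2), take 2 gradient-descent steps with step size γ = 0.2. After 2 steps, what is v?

∇J = (8u - 2v + 6, -2u + 6v + 5)
(u₁, v₁) = (0.5, 2) − 0.2·(6, 16) = (-0.7, -1.2)
(u₂, v₂) = (-0.7, -1.2) − 0.2·(2.8, -0.8) = (-1.26, -1.04)
v = -1.04

-1.04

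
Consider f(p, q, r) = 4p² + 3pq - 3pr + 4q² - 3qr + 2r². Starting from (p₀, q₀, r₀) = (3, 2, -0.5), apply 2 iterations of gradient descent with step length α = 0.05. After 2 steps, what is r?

∇f = (8p + 3q - 3r, 3p + 8q - 3r, -3p - 3q + 4r)
Step 1: at (3, 2, -0.5), ∇f = (31.5, 26.5, -17) → (3, 2, -0.5) − 0.05·(31.5, 26.5, -17) = (1.425, 0.675, 0.35)
Step 2: at (1.425, 0.675, 0.35), ∇f = (12.375, 8.625, -4.9) → (1.425, 0.675, 0.35) − 0.05·(12.375, 8.625, -4.9) = (0.80625, 0.24375, 0.595)
r = 0.595

0.595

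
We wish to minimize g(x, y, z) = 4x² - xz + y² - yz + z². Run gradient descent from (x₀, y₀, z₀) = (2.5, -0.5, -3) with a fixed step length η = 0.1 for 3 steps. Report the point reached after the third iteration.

∇g = (8x - z, 2y - z, -x - y + 2z)
Step 1: at (2.5, -0.5, -3), ∇g = (23, 2, -8) → (2.5, -0.5, -3) − 0.1·(23, 2, -8) = (0.2, -0.7, -2.2)
Step 2: at (0.2, -0.7, -2.2), ∇g = (3.8, 0.8, -3.9) → (0.2, -0.7, -2.2) − 0.1·(3.8, 0.8, -3.9) = (-0.18, -0.78, -1.81)
Step 3: at (-0.18, -0.78, -1.81), ∇g = (0.37, 0.25, -2.66) → (-0.18, -0.78, -1.81) − 0.1·(0.37, 0.25, -2.66) = (-0.217, -0.805, -1.544)

(-0.217, -0.805, -1.544)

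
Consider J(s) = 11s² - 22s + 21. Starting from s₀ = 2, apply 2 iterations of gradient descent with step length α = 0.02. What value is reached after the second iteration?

1.3136

J′(s) = 22s - 22
Step 1: J′(2) = 22; s₁ = 2 − 0.02·22 = 1.56
Step 2: J′(1.56) = 12.32; s₂ = 1.56 − 0.02·12.32 = 1.3136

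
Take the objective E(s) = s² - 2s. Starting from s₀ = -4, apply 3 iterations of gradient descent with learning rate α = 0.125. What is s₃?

-1.109375

E′(s) = 2s - 2
Step 1: E′(-4) = -10; s₁ = -4 − 0.125·(-10) = -2.75
Step 2: E′(-2.75) = -7.5; s₂ = -2.75 − 0.125·(-7.5) = -1.8125
Step 3: E′(-1.8125) = -5.625; s₃ = -1.8125 − 0.125·(-5.625) = -1.109375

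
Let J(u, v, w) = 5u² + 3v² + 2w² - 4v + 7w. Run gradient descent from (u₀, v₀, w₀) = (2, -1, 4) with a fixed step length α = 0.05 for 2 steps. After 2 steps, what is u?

∇J = (10u, 6v - 4, 4w + 7)
Step 1: at (2, -1, 4), ∇J = (20, -10, 23) → (2, -1, 4) − 0.05·(20, -10, 23) = (1, -0.5, 2.85)
Step 2: at (1, -0.5, 2.85), ∇J = (10, -7, 18.4) → (1, -0.5, 2.85) − 0.05·(10, -7, 18.4) = (0.5, -0.15, 1.93)
u = 0.5

0.5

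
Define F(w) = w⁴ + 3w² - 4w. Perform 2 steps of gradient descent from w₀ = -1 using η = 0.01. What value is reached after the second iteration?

F′(w) = 4w³ + 6w - 4
w₁ = -1 − 0.01·(-14) = -0.86
w₂ = -0.86 − 0.01·(-11.704224) = -0.74295776

-0.74295776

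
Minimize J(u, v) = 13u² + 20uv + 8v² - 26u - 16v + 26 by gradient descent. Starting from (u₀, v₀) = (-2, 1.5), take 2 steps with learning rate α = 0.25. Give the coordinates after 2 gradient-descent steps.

(-96, -74.5)

∇J = (26u + 20v - 26, 20u + 16v - 16)
Step 1: at (-2, 1.5), ∇J = (-48, -32) → (-2, 1.5) − 0.25·(-48, -32) = (10, 9.5)
Step 2: at (10, 9.5), ∇J = (424, 336) → (10, 9.5) − 0.25·(424, 336) = (-96, -74.5)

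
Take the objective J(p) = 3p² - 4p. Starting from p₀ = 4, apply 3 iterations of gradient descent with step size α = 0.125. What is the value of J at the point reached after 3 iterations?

-1.3251953125

J′(p) = 6p - 4
Step 1: J′(4) = 20; p₁ = 4 − 0.125·20 = 1.5
Step 2: J′(1.5) = 5; p₂ = 1.5 − 0.125·5 = 0.875
Step 3: J′(0.875) = 1.25; p₃ = 0.875 − 0.125·1.25 = 0.71875
J(0.71875) = -1.3251953125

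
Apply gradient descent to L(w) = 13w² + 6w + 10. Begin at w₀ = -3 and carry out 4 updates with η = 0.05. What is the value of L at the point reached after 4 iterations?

L′(w) = 26w + 6
w₁ = -3 − 0.05·(-72) = 0.6
w₂ = 0.6 − 0.05·21.6 = -0.48
w₃ = -0.48 − 0.05·(-6.48) = -0.156
w₄ = -0.156 − 0.05·1.944 = -0.2532
L(-0.2532) = 9.31423312

9.31423312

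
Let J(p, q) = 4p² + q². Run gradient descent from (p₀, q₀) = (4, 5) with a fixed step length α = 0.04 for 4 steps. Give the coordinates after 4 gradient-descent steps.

∇J = (8p, 2q)
(p₁, q₁) = (4, 5) − 0.04·(32, 10) = (2.72, 4.6)
(p₂, q₂) = (2.72, 4.6) − 0.04·(21.76, 9.2) = (1.8496, 4.232)
(p₃, q₃) = (1.8496, 4.232) − 0.04·(14.7968, 8.464) = (1.257728, 3.89344)
(p₄, q₄) = (1.257728, 3.89344) − 0.04·(10.061824, 7.78688) = (0.85525504, 3.5819648)

(0.85525504, 3.5819648)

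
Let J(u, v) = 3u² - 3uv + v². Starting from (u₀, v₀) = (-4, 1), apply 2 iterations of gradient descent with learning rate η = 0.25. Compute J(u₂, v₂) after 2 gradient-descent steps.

∇J = (6u - 3v, -3u + 2v)
Step 1: at (-4, 1), ∇J = (-27, 14) → (-4, 1) − 0.25·(-27, 14) = (2.75, -2.5)
Step 2: at (2.75, -2.5), ∇J = (24, -13.25) → (2.75, -2.5) − 0.25·(24, -13.25) = (-3.25, 0.8125)
J(-3.25, 0.8125) = 40.26953125

40.26953125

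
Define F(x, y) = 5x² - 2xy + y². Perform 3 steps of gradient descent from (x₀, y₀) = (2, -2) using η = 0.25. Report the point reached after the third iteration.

(-10, 2)

∇F = (10x - 2y, -2x + 2y)
Step 1: at (2, -2), ∇F = (24, -8) → (2, -2) − 0.25·(24, -8) = (-4, 0)
Step 2: at (-4, 0), ∇F = (-40, 8) → (-4, 0) − 0.25·(-40, 8) = (6, -2)
Step 3: at (6, -2), ∇F = (64, -16) → (6, -2) − 0.25·(64, -16) = (-10, 2)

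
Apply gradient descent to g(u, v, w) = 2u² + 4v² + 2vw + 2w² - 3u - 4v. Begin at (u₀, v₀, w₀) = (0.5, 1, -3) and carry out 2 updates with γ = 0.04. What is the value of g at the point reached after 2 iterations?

4.69243136

∇g = (4u - 3, 8v + 2w - 4, 2v + 4w)
Step 1: at (0.5, 1, -3), ∇g = (-1, -2, -10) → (0.5, 1, -3) − 0.04·(-1, -2, -10) = (0.54, 1.08, -2.6)
Step 2: at (0.54, 1.08, -2.6), ∇g = (-0.84, -0.56, -8.24) → (0.54, 1.08, -2.6) − 0.04·(-0.84, -0.56, -8.24) = (0.5736, 1.1024, -2.2704)
g(0.5736, 1.1024, -2.2704) = 4.69243136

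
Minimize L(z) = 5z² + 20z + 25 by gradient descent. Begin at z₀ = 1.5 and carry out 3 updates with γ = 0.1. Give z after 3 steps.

-2

L′(z) = 10z + 20
z₁ = 1.5 − 0.1·35 = -2
z₂ = -2 − 0.1·0 = -2
z₃ = -2 − 0.1·0 = -2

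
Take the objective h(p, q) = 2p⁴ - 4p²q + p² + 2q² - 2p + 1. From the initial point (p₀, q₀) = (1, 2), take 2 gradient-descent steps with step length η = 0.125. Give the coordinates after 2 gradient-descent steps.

∇h = (8p³ - 8pq + 2p - 2, -4p² + 4q)
Step 1: at (1, 2), ∇h = (-8, 4) → (1, 2) − 0.125·(-8, 4) = (2, 1.5)
Step 2: at (2, 1.5), ∇h = (42, -10) → (2, 1.5) − 0.125·(42, -10) = (-3.25, 2.75)

(-3.25, 2.75)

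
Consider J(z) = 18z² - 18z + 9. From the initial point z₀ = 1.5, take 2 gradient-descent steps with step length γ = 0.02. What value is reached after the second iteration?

0.5784

J′(z) = 36z - 18
Step 1: J′(1.5) = 36; z₁ = 1.5 − 0.02·36 = 0.78
Step 2: J′(0.78) = 10.08; z₂ = 0.78 − 0.02·10.08 = 0.5784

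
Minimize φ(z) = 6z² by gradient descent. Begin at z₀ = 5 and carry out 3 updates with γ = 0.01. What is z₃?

φ′(z) = 12z
Step 1: φ′(5) = 60; z₁ = 5 − 0.01·60 = 4.4
Step 2: φ′(4.4) = 52.8; z₂ = 4.4 − 0.01·52.8 = 3.872
Step 3: φ′(3.872) = 46.464; z₃ = 3.872 − 0.01·46.464 = 3.40736

3.40736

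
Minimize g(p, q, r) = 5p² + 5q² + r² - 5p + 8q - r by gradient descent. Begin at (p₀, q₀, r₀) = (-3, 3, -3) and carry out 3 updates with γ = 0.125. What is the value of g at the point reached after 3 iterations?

∇g = (10p - 5, 10q + 8, 2r - 1)
Step 1: at (-3, 3, -3), ∇g = (-35, 38, -7) → (-3, 3, -3) − 0.125·(-35, 38, -7) = (1.375, -1.75, -2.125)
Step 2: at (1.375, -1.75, -2.125), ∇g = (8.75, -9.5, -5.25) → (1.375, -1.75, -2.125) − 0.125·(8.75, -9.5, -5.25) = (0.28125, -0.5625, -1.46875)
Step 3: at (0.28125, -0.5625, -1.46875), ∇g = (-2.1875, 2.375, -3.9375) → (0.28125, -0.5625, -1.46875) − 0.125·(-2.1875, 2.375, -3.9375) = (0.5546875, -0.859375, -0.9765625)
g(0.5546875, -0.859375, -0.9765625) = -2.4871826171875

-2.4871826171875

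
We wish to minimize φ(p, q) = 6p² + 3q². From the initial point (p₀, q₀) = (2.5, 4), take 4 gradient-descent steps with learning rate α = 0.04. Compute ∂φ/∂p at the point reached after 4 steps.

∇φ = (12p, 6q)
Step 1: at (2.5, 4), ∇φ = (30, 24) → (2.5, 4) − 0.04·(30, 24) = (1.3, 3.04)
Step 2: at (1.3, 3.04), ∇φ = (15.6, 18.24) → (1.3, 3.04) − 0.04·(15.6, 18.24) = (0.676, 2.3104)
Step 3: at (0.676, 2.3104), ∇φ = (8.112, 13.8624) → (0.676, 2.3104) − 0.04·(8.112, 13.8624) = (0.35152, 1.755904)
Step 4: at (0.35152, 1.755904), ∇φ = (4.21824, 10.535424) → (0.35152, 1.755904) − 0.04·(4.21824, 10.535424) = (0.1827904, 1.33448704)
∂φ/∂p at (0.1827904, 1.33448704) = 2.1934848

2.1934848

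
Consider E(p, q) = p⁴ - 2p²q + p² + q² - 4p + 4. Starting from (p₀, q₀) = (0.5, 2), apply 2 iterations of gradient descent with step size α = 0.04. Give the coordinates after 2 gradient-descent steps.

∇E = (4p³ - 4pq + 2p - 4, -2p² + 2q)
(p₁, q₁) = (0.5, 2) − 0.04·(-6.5, 3.5) = (0.76, 1.86)
(p₂, q₂) = (0.76, 1.86) − 0.04·(-6.378496, 2.5648) = (1.01513984, 1.757408)

(1.01513984, 1.757408)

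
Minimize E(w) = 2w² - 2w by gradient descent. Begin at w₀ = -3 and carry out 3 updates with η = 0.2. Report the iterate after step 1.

-0.2

E′(w) = 4w - 2
Step 1: E′(-3) = -14; w₁ = -3 − 0.2·(-14) = -0.2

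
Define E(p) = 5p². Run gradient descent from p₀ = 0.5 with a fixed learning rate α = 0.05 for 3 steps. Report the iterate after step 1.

E′(p) = 10p
Step 1: E′(0.5) = 5; p₁ = 0.5 − 0.05·5 = 0.25

0.25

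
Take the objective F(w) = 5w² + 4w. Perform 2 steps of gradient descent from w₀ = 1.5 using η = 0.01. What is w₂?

F′(w) = 10w + 4
w₁ = 1.5 − 0.01·19 = 1.31
w₂ = 1.31 − 0.01·17.1 = 1.139

1.139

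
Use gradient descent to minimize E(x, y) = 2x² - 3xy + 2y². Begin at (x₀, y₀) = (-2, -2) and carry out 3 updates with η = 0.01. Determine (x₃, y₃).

∇E = (4x - 3y, -3x + 4y)
Step 1: at (-2, -2), ∇E = (-2, -2) → (-2, -2) − 0.01·(-2, -2) = (-1.98, -1.98)
Step 2: at (-1.98, -1.98), ∇E = (-1.98, -1.98) → (-1.98, -1.98) − 0.01·(-1.98, -1.98) = (-1.9602, -1.9602)
Step 3: at (-1.9602, -1.9602), ∇E = (-1.9602, -1.9602) → (-1.9602, -1.9602) − 0.01·(-1.9602, -1.9602) = (-1.940598, -1.940598)

(-1.940598, -1.940598)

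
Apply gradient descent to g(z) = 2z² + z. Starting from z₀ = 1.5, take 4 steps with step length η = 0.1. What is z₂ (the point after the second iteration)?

0.38

g′(z) = 4z + 1
Step 1: g′(1.5) = 7; z₁ = 1.5 − 0.1·7 = 0.8
Step 2: g′(0.8) = 4.2; z₂ = 0.8 − 0.1·4.2 = 0.38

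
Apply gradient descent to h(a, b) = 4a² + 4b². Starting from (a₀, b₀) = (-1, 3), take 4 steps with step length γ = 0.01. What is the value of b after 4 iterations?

∇h = (8a, 8b)
Step 1: at (-1, 3), ∇h = (-8, 24) → (-1, 3) − 0.01·(-8, 24) = (-0.92, 2.76)
Step 2: at (-0.92, 2.76), ∇h = (-7.36, 22.08) → (-0.92, 2.76) − 0.01·(-7.36, 22.08) = (-0.8464, 2.5392)
Step 3: at (-0.8464, 2.5392), ∇h = (-6.7712, 20.3136) → (-0.8464, 2.5392) − 0.01·(-6.7712, 20.3136) = (-0.778688, 2.336064)
Step 4: at (-0.778688, 2.336064), ∇h = (-6.229504, 18.688512) → (-0.778688, 2.336064) − 0.01·(-6.229504, 18.688512) = (-0.71639296, 2.14917888)
b = 2.14917888

2.14917888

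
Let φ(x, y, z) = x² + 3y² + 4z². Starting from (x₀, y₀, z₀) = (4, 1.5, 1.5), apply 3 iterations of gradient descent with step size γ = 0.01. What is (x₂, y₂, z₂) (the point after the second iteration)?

∇φ = (2x, 6y, 8z)
(x₁, y₁, z₁) = (4, 1.5, 1.5) − 0.01·(8, 9, 12) = (3.92, 1.41, 1.38)
(x₂, y₂, z₂) = (3.92, 1.41, 1.38) − 0.01·(7.84, 8.46, 11.04) = (3.8416, 1.3254, 1.2696)

(3.8416, 1.3254, 1.2696)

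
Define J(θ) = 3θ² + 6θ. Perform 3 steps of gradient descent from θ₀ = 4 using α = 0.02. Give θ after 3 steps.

J′(θ) = 6θ + 6
Step 1: J′(4) = 30; θ₁ = 4 − 0.02·30 = 3.4
Step 2: J′(3.4) = 26.4; θ₂ = 3.4 − 0.02·26.4 = 2.872
Step 3: J′(2.872) = 23.232; θ₃ = 2.872 − 0.02·23.232 = 2.40736

2.40736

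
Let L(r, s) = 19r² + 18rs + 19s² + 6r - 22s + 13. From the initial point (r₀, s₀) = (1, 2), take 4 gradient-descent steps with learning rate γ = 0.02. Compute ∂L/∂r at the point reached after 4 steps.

∇L = (38r + 18s + 6, 18r + 38s - 22)
(r₁, s₁) = (1, 2) − 0.02·(80, 72) = (-0.6, 0.56)
(r₂, s₂) = (-0.6, 0.56) − 0.02·(-6.72, -11.52) = (-0.4656, 0.7904)
(r₃, s₃) = (-0.4656, 0.7904) − 0.02·(2.5344, -0.3456) = (-0.516288, 0.797312)
(r₄, s₄) = (-0.516288, 0.797312) − 0.02·(0.732672, -0.995328) = (-0.53094144, 0.81721856)
∂L/∂r at (-0.53094144, 0.81721856) = 0.53415936

0.53415936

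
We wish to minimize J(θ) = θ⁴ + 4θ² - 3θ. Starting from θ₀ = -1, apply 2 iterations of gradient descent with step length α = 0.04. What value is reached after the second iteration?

J′(θ) = 4θ³ + 8θ - 3
Step 1: J′(-1) = -15; θ₁ = -1 − 0.04·(-15) = -0.4
Step 2: J′(-0.4) = -6.456; θ₂ = -0.4 − 0.04·(-6.456) = -0.14176

-0.14176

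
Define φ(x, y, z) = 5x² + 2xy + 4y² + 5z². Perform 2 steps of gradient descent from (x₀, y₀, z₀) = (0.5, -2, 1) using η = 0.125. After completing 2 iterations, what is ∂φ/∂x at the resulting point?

-0.8125

∇φ = (10x + 2y, 2x + 8y, 10z)
(x₁, y₁, z₁) = (0.5, -2, 1) − 0.125·(1, -15, 10) = (0.375, -0.125, -0.25)
(x₂, y₂, z₂) = (0.375, -0.125, -0.25) − 0.125·(3.5, -0.25, -2.5) = (-0.0625, -0.09375, 0.0625)
∂φ/∂x at (-0.0625, -0.09375, 0.0625) = -0.8125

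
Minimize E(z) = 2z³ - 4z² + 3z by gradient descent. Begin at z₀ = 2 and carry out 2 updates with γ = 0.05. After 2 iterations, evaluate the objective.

1.40447071790625

E′(z) = 6z² - 8z + 3
Step 1: E′(2) = 11; z₁ = 2 − 0.05·11 = 1.45
Step 2: E′(1.45) = 4.015; z₂ = 1.45 − 0.05·4.015 = 1.24925
E(1.24925) = 1.40447071790625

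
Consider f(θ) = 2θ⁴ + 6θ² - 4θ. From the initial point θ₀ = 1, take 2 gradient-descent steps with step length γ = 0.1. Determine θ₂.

0.6928

f′(θ) = 8θ³ + 12θ - 4
Step 1: f′(1) = 16; θ₁ = 1 − 0.1·16 = -0.6
Step 2: f′(-0.6) = -12.928; θ₂ = -0.6 − 0.1·(-12.928) = 0.6928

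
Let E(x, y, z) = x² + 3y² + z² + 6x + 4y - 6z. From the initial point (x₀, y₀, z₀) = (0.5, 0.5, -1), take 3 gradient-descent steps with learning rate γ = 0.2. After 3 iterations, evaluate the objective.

-18.01504

∇E = (2x + 6, 6y + 4, 2z - 6)
(x₁, y₁, z₁) = (0.5, 0.5, -1) − 0.2·(7, 7, -8) = (-0.9, -0.9, 0.6)
(x₂, y₂, z₂) = (-0.9, -0.9, 0.6) − 0.2·(4.2, -1.4, -4.8) = (-1.74, -0.62, 1.56)
(x₃, y₃, z₃) = (-1.74, -0.62, 1.56) − 0.2·(2.52, 0.28, -2.88) = (-2.244, -0.676, 2.136)
E(-2.244, -0.676, 2.136) = -18.01504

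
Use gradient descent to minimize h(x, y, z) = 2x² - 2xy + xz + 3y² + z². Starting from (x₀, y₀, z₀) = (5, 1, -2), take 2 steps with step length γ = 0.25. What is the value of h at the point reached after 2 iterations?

∇h = (4x - 2y + z, -2x + 6y, x + 2z)
(x₁, y₁, z₁) = (5, 1, -2) − 0.25·(16, -4, 1) = (1, 2, -2.25)
(x₂, y₂, z₂) = (1, 2, -2.25) − 0.25·(-2.25, 10, -3.5) = (1.5625, -0.5, -1.375)
h(1.5625, -0.5, -1.375) = 6.9375

6.9375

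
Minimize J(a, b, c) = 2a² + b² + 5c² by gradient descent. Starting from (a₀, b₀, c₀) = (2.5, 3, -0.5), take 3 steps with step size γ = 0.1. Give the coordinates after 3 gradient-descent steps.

(0.54, 1.536, 0)

∇J = (4a, 2b, 10c)
Step 1: at (2.5, 3, -0.5), ∇J = (10, 6, -5) → (2.5, 3, -0.5) − 0.1·(10, 6, -5) = (1.5, 2.4, 0)
Step 2: at (1.5, 2.4, 0), ∇J = (6, 4.8, 0) → (1.5, 2.4, 0) − 0.1·(6, 4.8, 0) = (0.9, 1.92, 0)
Step 3: at (0.9, 1.92, 0), ∇J = (3.6, 3.84, 0) → (0.9, 1.92, 0) − 0.1·(3.6, 3.84, 0) = (0.54, 1.536, 0)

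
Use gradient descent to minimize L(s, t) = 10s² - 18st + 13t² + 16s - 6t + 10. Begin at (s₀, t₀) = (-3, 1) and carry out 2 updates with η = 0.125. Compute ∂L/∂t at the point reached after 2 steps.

∇L = (20s - 18t + 16, -18s + 26t - 6)
(s₁, t₁) = (-3, 1) − 0.125·(-62, 74) = (4.75, -8.25)
(s₂, t₂) = (4.75, -8.25) − 0.125·(259.5, -306) = (-27.6875, 30)
∂L/∂t at (-27.6875, 30) = 1272.375

1272.375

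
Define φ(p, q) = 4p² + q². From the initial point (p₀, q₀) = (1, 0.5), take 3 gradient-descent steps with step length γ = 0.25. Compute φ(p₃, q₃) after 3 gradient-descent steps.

4.00390625

∇φ = (8p, 2q)
Step 1: at (1, 0.5), ∇φ = (8, 1) → (1, 0.5) − 0.25·(8, 1) = (-1, 0.25)
Step 2: at (-1, 0.25), ∇φ = (-8, 0.5) → (-1, 0.25) − 0.25·(-8, 0.5) = (1, 0.125)
Step 3: at (1, 0.125), ∇φ = (8, 0.25) → (1, 0.125) − 0.25·(8, 0.25) = (-1, 0.0625)
φ(-1, 0.0625) = 4.00390625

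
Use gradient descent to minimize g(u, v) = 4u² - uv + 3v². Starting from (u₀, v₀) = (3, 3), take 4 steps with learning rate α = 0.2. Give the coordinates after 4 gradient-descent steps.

∇g = (8u - v, -u + 6v)
(u₁, v₁) = (3, 3) − 0.2·(21, 15) = (-1.2, 0)
(u₂, v₂) = (-1.2, 0) − 0.2·(-9.6, 1.2) = (0.72, -0.24)
(u₃, v₃) = (0.72, -0.24) − 0.2·(6, -2.16) = (-0.48, 0.192)
(u₄, v₄) = (-0.48, 0.192) − 0.2·(-4.032, 1.632) = (0.3264, -0.1344)

(0.3264, -0.1344)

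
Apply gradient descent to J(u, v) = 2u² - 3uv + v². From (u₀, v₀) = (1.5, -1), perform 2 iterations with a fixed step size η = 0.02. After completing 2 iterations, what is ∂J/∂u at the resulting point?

∇J = (4u - 3v, -3u + 2v)
Step 1: at (1.5, -1), ∇J = (9, -6.5) → (1.5, -1) − 0.02·(9, -6.5) = (1.32, -0.87)
Step 2: at (1.32, -0.87), ∇J = (7.89, -5.7) → (1.32, -0.87) − 0.02·(7.89, -5.7) = (1.1622, -0.756)
∂J/∂u at (1.1622, -0.756) = 6.9168

6.9168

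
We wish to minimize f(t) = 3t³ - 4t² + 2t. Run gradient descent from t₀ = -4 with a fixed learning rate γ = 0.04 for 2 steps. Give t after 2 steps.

f′(t) = 9t² - 8t + 2
t₁ = -4 − 0.04·178 = -11.12
t₂ = -11.12 − 0.04·1203.8496 = -59.273984

-59.273984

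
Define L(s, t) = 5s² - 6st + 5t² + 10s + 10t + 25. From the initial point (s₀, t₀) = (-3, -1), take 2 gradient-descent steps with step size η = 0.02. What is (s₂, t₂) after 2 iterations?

(-2.5392, -1.6144)

∇L = (10s - 6t + 10, -6s + 10t + 10)
(s₁, t₁) = (-3, -1) − 0.02·(-14, 18) = (-2.72, -1.36)
(s₂, t₂) = (-2.72, -1.36) − 0.02·(-9.04, 12.72) = (-2.5392, -1.6144)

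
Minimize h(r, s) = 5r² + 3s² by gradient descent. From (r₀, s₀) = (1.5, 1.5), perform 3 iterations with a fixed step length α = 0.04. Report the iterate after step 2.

∇h = (10r, 6s)
(r₁, s₁) = (1.5, 1.5) − 0.04·(15, 9) = (0.9, 1.14)
(r₂, s₂) = (0.9, 1.14) − 0.04·(9, 6.84) = (0.54, 0.8664)

(0.54, 0.8664)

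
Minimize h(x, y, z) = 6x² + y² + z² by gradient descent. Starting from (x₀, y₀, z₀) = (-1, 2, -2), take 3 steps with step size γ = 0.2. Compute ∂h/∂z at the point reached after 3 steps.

-0.864

∇h = (12x, 2y, 2z)
(x₁, y₁, z₁) = (-1, 2, -2) − 0.2·(-12, 4, -4) = (1.4, 1.2, -1.2)
(x₂, y₂, z₂) = (1.4, 1.2, -1.2) − 0.2·(16.8, 2.4, -2.4) = (-1.96, 0.72, -0.72)
(x₃, y₃, z₃) = (-1.96, 0.72, -0.72) − 0.2·(-23.52, 1.44, -1.44) = (2.744, 0.432, -0.432)
∂h/∂z at (2.744, 0.432, -0.432) = -0.864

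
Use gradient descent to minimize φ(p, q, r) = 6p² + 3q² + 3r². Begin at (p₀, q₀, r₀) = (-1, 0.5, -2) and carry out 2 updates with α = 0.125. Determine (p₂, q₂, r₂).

∇φ = (12p, 6q, 6r)
Step 1: at (-1, 0.5, -2), ∇φ = (-12, 3, -12) → (-1, 0.5, -2) − 0.125·(-12, 3, -12) = (0.5, 0.125, -0.5)
Step 2: at (0.5, 0.125, -0.5), ∇φ = (6, 0.75, -3) → (0.5, 0.125, -0.5) − 0.125·(6, 0.75, -3) = (-0.25, 0.03125, -0.125)

(-0.25, 0.03125, -0.125)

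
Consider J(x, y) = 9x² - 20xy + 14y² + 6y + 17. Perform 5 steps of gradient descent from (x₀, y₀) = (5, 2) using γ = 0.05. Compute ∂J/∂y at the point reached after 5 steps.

∇J = (18x - 20y, -20x + 28y + 6)
(x₁, y₁) = (5, 2) − 0.05·(50, -38) = (2.5, 3.9)
(x₂, y₂) = (2.5, 3.9) − 0.05·(-33, 65.2) = (4.15, 0.64)
(x₃, y₃) = (4.15, 0.64) − 0.05·(61.9, -59.08) = (1.055, 3.594)
(x₄, y₄) = (1.055, 3.594) − 0.05·(-52.89, 85.532) = (3.6995, -0.6826)
(x₅, y₅) = (3.6995, -0.6826) − 0.05·(80.243, -87.1028) = (-0.31265, 3.67254)
∂J/∂y at (-0.31265, 3.67254) = 115.08412

115.08412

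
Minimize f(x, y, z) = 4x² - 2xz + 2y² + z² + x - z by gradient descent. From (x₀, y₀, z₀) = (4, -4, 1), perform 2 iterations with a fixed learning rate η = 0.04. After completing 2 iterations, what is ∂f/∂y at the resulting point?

-11.2896

∇f = (8x - 2z + 1, 4y, -2x + 2z - 1)
(x₁, y₁, z₁) = (4, -4, 1) − 0.04·(31, -16, -7) = (2.76, -3.36, 1.28)
(x₂, y₂, z₂) = (2.76, -3.36, 1.28) − 0.04·(20.52, -13.44, -3.96) = (1.9392, -2.8224, 1.4384)
∂f/∂y at (1.9392, -2.8224, 1.4384) = -11.2896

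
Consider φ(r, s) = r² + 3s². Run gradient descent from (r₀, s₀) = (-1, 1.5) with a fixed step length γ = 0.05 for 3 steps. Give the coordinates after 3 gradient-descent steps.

∇φ = (2r, 6s)
(r₁, s₁) = (-1, 1.5) − 0.05·(-2, 9) = (-0.9, 1.05)
(r₂, s₂) = (-0.9, 1.05) − 0.05·(-1.8, 6.3) = (-0.81, 0.735)
(r₃, s₃) = (-0.81, 0.735) − 0.05·(-1.62, 4.41) = (-0.729, 0.5145)

(-0.729, 0.5145)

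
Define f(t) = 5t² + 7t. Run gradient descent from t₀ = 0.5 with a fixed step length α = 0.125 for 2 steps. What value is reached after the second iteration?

f′(t) = 10t + 7
t₁ = 0.5 − 0.125·12 = -1
t₂ = -1 − 0.125·(-3) = -0.625

-0.625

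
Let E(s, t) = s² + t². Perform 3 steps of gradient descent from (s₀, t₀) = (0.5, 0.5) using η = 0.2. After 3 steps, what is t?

∇E = (2s, 2t)
Step 1: at (0.5, 0.5), ∇E = (1, 1) → (0.5, 0.5) − 0.2·(1, 1) = (0.3, 0.3)
Step 2: at (0.3, 0.3), ∇E = (0.6, 0.6) → (0.3, 0.3) − 0.2·(0.6, 0.6) = (0.18, 0.18)
Step 3: at (0.18, 0.18), ∇E = (0.36, 0.36) → (0.18, 0.18) − 0.2·(0.36, 0.36) = (0.108, 0.108)
t = 0.108

0.108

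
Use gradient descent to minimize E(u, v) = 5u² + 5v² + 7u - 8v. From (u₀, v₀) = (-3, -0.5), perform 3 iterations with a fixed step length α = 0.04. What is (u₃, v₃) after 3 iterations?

∇E = (10u + 7, 10v - 8)
Step 1: at (-3, -0.5), ∇E = (-23, -13) → (-3, -0.5) − 0.04·(-23, -13) = (-2.08, 0.02)
Step 2: at (-2.08, 0.02), ∇E = (-13.8, -7.8) → (-2.08, 0.02) − 0.04·(-13.8, -7.8) = (-1.528, 0.332)
Step 3: at (-1.528, 0.332), ∇E = (-8.28, -4.68) → (-1.528, 0.332) − 0.04·(-8.28, -4.68) = (-1.1968, 0.5192)

(-1.1968, 0.5192)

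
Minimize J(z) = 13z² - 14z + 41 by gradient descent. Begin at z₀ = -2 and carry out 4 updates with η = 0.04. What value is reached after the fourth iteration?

J′(z) = 26z - 14
Step 1: J′(-2) = -66; z₁ = -2 − 0.04·(-66) = 0.64
Step 2: J′(0.64) = 2.64; z₂ = 0.64 − 0.04·2.64 = 0.5344
Step 3: J′(0.5344) = -0.1056; z₃ = 0.5344 − 0.04·(-0.1056) = 0.538624
Step 4: J′(0.538624) = 0.004224; z₄ = 0.538624 − 0.04·0.004224 = 0.53845504

0.53845504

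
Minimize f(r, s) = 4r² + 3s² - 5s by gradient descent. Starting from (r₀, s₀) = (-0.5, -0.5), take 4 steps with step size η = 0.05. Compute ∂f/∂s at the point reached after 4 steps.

∇f = (8r, 6s - 5)
(r₁, s₁) = (-0.5, -0.5) − 0.05·(-4, -8) = (-0.3, -0.1)
(r₂, s₂) = (-0.3, -0.1) − 0.05·(-2.4, -5.6) = (-0.18, 0.18)
(r₃, s₃) = (-0.18, 0.18) − 0.05·(-1.44, -3.92) = (-0.108, 0.376)
(r₄, s₄) = (-0.108, 0.376) − 0.05·(-0.864, -2.744) = (-0.0648, 0.5132)
∂f/∂s at (-0.0648, 0.5132) = -1.9208

-1.9208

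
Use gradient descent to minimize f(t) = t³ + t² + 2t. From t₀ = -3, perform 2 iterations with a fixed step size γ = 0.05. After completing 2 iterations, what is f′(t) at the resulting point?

f′(t) = 3t² + 2t + 2
Step 1: f′(-3) = 23; t₁ = -3 − 0.05·23 = -4.15
Step 2: f′(-4.15) = 45.3675; t₂ = -4.15 − 0.05·45.3675 = -6.418375
f′(t) at (-6.418375) = 112.749862921875

112.749862921875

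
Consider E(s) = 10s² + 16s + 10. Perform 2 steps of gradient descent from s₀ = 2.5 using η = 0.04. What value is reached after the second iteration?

-0.668

E′(s) = 20s + 16
s₁ = 2.5 − 0.04·66 = -0.14
s₂ = -0.14 − 0.04·13.2 = -0.668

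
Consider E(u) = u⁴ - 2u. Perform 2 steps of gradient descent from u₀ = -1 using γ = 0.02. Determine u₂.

E′(u) = 4u³ - 2
u₁ = -1 − 0.02·(-6) = -0.88
u₂ = -0.88 − 0.02·(-4.725888) = -0.78548224

-0.78548224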